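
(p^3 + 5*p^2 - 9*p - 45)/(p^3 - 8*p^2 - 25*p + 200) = (p^2 - 9)/(p^2 - 13*p + 40)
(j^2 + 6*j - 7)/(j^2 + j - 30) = (j^2 + 6*j - 7)/(j^2 + j - 30)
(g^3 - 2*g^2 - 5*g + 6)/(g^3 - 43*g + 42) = (g^2 - g - 6)/(g^2 + g - 42)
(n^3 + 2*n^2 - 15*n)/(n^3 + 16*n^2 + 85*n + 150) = n*(n - 3)/(n^2 + 11*n + 30)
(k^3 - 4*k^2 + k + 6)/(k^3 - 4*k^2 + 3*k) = (k^2 - k - 2)/(k*(k - 1))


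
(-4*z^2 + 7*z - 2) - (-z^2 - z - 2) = -3*z^2 + 8*z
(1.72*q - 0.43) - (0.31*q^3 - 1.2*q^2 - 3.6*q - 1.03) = -0.31*q^3 + 1.2*q^2 + 5.32*q + 0.6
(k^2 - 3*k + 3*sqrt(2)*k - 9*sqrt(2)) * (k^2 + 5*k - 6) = k^4 + 2*k^3 + 3*sqrt(2)*k^3 - 21*k^2 + 6*sqrt(2)*k^2 - 63*sqrt(2)*k + 18*k + 54*sqrt(2)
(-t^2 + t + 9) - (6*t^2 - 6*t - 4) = -7*t^2 + 7*t + 13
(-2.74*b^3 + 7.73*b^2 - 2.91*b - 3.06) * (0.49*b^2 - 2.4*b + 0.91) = -1.3426*b^5 + 10.3637*b^4 - 22.4713*b^3 + 12.5189*b^2 + 4.6959*b - 2.7846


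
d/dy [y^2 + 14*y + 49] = 2*y + 14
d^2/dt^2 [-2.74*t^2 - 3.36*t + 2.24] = -5.48000000000000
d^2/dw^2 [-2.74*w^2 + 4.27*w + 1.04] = -5.48000000000000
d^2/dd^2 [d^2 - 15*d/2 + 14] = 2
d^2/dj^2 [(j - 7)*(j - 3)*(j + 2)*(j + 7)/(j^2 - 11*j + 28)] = 2*(j^3 - 12*j^2 + 48*j + 2)/(j^3 - 12*j^2 + 48*j - 64)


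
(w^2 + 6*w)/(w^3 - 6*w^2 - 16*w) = (w + 6)/(w^2 - 6*w - 16)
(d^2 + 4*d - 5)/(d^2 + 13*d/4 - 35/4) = 4*(d - 1)/(4*d - 7)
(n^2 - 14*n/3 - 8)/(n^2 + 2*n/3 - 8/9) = 3*(n - 6)/(3*n - 2)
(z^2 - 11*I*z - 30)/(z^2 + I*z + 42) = (z - 5*I)/(z + 7*I)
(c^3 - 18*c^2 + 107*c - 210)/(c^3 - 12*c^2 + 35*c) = (c - 6)/c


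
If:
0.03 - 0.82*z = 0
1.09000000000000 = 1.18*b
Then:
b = 0.92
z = 0.04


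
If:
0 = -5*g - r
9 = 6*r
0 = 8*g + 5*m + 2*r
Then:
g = -3/10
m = -3/25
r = 3/2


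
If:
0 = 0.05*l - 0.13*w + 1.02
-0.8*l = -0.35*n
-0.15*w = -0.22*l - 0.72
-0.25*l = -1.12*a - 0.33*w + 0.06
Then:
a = -1.95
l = 2.82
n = 6.43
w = 8.93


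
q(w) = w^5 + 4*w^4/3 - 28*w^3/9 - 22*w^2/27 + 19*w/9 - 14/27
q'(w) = 5*w^4 + 16*w^3/3 - 28*w^2/3 - 44*w/27 + 19/9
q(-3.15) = -96.87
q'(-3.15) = 240.22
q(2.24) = 55.12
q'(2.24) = 137.45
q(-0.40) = -1.27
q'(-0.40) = 1.06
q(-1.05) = 0.31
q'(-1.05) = -6.56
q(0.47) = 0.06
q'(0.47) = 0.08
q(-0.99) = -0.06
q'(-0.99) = -5.80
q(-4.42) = -935.21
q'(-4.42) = 1274.79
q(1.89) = 20.69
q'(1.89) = 65.50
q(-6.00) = -5418.52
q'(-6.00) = 5003.89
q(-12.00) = -215951.19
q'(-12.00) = 93141.67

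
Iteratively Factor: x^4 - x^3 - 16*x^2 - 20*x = (x + 2)*(x^3 - 3*x^2 - 10*x) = (x - 5)*(x + 2)*(x^2 + 2*x) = (x - 5)*(x + 2)^2*(x)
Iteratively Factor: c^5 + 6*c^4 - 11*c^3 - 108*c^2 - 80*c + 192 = (c - 1)*(c^4 + 7*c^3 - 4*c^2 - 112*c - 192) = (c - 1)*(c + 4)*(c^3 + 3*c^2 - 16*c - 48) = (c - 1)*(c + 3)*(c + 4)*(c^2 - 16) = (c - 1)*(c + 3)*(c + 4)^2*(c - 4)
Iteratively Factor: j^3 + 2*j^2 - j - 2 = (j + 1)*(j^2 + j - 2) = (j + 1)*(j + 2)*(j - 1)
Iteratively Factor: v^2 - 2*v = (v - 2)*(v)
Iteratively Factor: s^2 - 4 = (s + 2)*(s - 2)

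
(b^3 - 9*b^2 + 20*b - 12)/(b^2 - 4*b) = (b^3 - 9*b^2 + 20*b - 12)/(b*(b - 4))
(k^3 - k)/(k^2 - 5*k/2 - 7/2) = 2*k*(k - 1)/(2*k - 7)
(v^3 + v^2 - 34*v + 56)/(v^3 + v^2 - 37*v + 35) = (v^2 - 6*v + 8)/(v^2 - 6*v + 5)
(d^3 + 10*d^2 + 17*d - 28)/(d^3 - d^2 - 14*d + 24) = (d^2 + 6*d - 7)/(d^2 - 5*d + 6)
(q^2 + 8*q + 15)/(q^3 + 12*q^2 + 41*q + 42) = (q + 5)/(q^2 + 9*q + 14)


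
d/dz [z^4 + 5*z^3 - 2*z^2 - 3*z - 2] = 4*z^3 + 15*z^2 - 4*z - 3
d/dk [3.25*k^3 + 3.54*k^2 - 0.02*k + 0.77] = 9.75*k^2 + 7.08*k - 0.02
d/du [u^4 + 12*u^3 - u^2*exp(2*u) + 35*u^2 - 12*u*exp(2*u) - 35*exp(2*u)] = 4*u^3 - 2*u^2*exp(2*u) + 36*u^2 - 26*u*exp(2*u) + 70*u - 82*exp(2*u)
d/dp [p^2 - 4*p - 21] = 2*p - 4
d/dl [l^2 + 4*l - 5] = 2*l + 4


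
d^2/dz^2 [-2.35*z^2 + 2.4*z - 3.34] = -4.70000000000000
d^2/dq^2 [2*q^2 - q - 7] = 4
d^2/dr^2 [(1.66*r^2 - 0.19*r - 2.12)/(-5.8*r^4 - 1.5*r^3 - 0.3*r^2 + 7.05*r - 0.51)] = (-335.0544*r^8 - 9.95279999999985*r^7 + 1451.0908*r^6 - 256.6602*r^5 + 183.28572*r^4 - 327.9141*r^3 - 208.84104*r^2 - 36.80802*r + 210.592638)/(195.112*r^12 + 151.38*r^11 + 69.426*r^10 - 692.451*r^9 - 312.9498*r^8 - 94.1625*r^7 + 854.5824*r^6 + 98.01135*r^5 + 17.03619*r^4 - 355.704075*r^3 + 76.278915*r^2 - 5.501115*r + 0.132651)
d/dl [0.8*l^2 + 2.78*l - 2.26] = 1.6*l + 2.78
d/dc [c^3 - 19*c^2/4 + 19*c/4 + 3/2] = 3*c^2 - 19*c/2 + 19/4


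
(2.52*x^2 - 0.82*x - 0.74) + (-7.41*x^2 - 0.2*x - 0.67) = -4.89*x^2 - 1.02*x - 1.41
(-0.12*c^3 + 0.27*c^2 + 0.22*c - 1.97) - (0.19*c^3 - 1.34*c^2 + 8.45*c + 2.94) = -0.31*c^3 + 1.61*c^2 - 8.23*c - 4.91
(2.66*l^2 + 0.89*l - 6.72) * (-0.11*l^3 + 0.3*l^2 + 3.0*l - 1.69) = -0.2926*l^5 + 0.7001*l^4 + 8.9862*l^3 - 3.8414*l^2 - 21.6641*l + 11.3568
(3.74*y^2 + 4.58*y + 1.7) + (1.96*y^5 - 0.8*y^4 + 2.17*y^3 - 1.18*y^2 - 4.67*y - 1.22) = 1.96*y^5 - 0.8*y^4 + 2.17*y^3 + 2.56*y^2 - 0.0899999999999999*y + 0.48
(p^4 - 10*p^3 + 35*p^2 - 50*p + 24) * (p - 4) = p^5 - 14*p^4 + 75*p^3 - 190*p^2 + 224*p - 96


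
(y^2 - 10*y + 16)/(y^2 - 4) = (y - 8)/(y + 2)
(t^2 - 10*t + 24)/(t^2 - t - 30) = (t - 4)/(t + 5)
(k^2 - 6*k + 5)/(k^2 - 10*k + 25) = (k - 1)/(k - 5)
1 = 1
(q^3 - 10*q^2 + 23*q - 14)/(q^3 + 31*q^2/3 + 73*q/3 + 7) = 3*(q^3 - 10*q^2 + 23*q - 14)/(3*q^3 + 31*q^2 + 73*q + 21)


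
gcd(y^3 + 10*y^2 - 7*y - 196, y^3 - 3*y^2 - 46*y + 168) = y^2 + 3*y - 28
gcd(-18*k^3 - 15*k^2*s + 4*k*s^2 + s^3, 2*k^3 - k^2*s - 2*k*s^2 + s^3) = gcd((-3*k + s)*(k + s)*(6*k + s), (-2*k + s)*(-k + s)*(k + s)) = k + s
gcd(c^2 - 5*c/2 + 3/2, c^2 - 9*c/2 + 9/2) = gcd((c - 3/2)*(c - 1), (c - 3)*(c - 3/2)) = c - 3/2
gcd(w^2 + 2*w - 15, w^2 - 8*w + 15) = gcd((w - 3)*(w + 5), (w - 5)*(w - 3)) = w - 3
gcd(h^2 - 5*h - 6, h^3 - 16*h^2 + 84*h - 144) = h - 6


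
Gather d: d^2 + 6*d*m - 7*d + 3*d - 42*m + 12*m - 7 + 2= d^2 + d*(6*m - 4) - 30*m - 5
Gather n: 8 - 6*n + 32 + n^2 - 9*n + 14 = n^2 - 15*n + 54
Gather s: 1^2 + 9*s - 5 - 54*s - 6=-45*s - 10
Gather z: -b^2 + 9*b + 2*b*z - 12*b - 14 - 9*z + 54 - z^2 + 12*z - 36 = -b^2 - 3*b - z^2 + z*(2*b + 3) + 4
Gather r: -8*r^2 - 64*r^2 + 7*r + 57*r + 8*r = -72*r^2 + 72*r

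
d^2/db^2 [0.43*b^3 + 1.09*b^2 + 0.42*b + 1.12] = 2.58*b + 2.18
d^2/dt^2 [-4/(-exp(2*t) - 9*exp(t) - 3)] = 4*(2*(2*exp(t) + 9)^2*exp(t) - (4*exp(t) + 9)*(exp(2*t) + 9*exp(t) + 3))*exp(t)/(exp(2*t) + 9*exp(t) + 3)^3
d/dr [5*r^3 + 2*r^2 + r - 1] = 15*r^2 + 4*r + 1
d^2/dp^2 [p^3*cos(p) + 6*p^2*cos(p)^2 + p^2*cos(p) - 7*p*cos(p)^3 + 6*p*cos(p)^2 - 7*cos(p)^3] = -p^3*cos(p) - 6*p^2*sin(p) - p^2*cos(p) - 12*p^2*cos(2*p) - 4*p*sin(p) - 24*p*sin(2*p) + 45*p*cos(p)/4 - 12*p*cos(2*p) + 63*p*cos(3*p)/4 + 21*sin(p)/2 - 12*sin(2*p) + 21*sin(3*p)/2 + 29*cos(p)/4 + 6*cos(2*p) + 63*cos(3*p)/4 + 6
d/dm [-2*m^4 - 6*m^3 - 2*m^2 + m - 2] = -8*m^3 - 18*m^2 - 4*m + 1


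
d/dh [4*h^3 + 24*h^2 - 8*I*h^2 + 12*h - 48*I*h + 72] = 12*h^2 + 16*h*(3 - I) + 12 - 48*I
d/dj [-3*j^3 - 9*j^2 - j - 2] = -9*j^2 - 18*j - 1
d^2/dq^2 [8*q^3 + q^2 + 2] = 48*q + 2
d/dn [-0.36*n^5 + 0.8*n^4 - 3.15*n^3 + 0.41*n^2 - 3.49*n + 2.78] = -1.8*n^4 + 3.2*n^3 - 9.45*n^2 + 0.82*n - 3.49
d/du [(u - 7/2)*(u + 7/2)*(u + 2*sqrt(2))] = 3*u^2 + 4*sqrt(2)*u - 49/4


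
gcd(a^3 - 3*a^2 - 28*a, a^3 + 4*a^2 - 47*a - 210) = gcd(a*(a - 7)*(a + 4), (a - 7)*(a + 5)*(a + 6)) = a - 7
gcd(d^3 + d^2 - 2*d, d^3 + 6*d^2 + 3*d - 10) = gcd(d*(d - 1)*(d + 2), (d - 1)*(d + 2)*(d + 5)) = d^2 + d - 2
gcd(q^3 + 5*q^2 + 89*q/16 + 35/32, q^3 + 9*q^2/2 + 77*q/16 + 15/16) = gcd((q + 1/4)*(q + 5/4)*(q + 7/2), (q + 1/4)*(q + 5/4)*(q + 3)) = q^2 + 3*q/2 + 5/16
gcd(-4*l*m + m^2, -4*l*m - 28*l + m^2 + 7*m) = 4*l - m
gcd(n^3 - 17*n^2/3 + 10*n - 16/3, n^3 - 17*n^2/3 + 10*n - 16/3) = n^3 - 17*n^2/3 + 10*n - 16/3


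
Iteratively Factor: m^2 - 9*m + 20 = (m - 5)*(m - 4)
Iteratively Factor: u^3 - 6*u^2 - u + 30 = (u - 5)*(u^2 - u - 6) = (u - 5)*(u - 3)*(u + 2)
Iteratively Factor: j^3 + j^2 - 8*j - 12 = (j + 2)*(j^2 - j - 6) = (j - 3)*(j + 2)*(j + 2)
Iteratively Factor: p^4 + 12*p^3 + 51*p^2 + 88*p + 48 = (p + 1)*(p^3 + 11*p^2 + 40*p + 48) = (p + 1)*(p + 3)*(p^2 + 8*p + 16) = (p + 1)*(p + 3)*(p + 4)*(p + 4)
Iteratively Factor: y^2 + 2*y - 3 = (y + 3)*(y - 1)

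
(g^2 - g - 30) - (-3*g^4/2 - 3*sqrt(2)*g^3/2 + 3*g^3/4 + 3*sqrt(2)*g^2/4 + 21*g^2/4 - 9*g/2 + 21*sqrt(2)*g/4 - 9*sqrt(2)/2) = 3*g^4/2 - 3*g^3/4 + 3*sqrt(2)*g^3/2 - 17*g^2/4 - 3*sqrt(2)*g^2/4 - 21*sqrt(2)*g/4 + 7*g/2 - 30 + 9*sqrt(2)/2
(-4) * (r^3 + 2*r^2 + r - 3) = -4*r^3 - 8*r^2 - 4*r + 12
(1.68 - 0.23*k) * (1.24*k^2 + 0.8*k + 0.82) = -0.2852*k^3 + 1.8992*k^2 + 1.1554*k + 1.3776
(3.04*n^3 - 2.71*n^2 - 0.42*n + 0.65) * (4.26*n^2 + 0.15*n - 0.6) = 12.9504*n^5 - 11.0886*n^4 - 4.0197*n^3 + 4.332*n^2 + 0.3495*n - 0.39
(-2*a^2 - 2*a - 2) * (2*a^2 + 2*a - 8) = -4*a^4 - 8*a^3 + 8*a^2 + 12*a + 16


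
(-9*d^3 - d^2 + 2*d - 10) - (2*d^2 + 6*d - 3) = -9*d^3 - 3*d^2 - 4*d - 7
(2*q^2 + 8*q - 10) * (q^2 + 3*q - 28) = 2*q^4 + 14*q^3 - 42*q^2 - 254*q + 280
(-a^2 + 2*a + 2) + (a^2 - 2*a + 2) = 4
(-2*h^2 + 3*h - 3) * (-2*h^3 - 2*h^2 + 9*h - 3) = 4*h^5 - 2*h^4 - 18*h^3 + 39*h^2 - 36*h + 9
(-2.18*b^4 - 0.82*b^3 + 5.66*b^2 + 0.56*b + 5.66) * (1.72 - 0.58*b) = 1.2644*b^5 - 3.274*b^4 - 4.6932*b^3 + 9.4104*b^2 - 2.3196*b + 9.7352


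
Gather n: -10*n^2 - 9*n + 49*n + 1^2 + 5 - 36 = -10*n^2 + 40*n - 30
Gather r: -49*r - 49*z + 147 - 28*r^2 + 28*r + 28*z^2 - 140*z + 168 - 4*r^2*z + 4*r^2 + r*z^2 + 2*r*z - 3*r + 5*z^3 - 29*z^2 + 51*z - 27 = r^2*(-4*z - 24) + r*(z^2 + 2*z - 24) + 5*z^3 - z^2 - 138*z + 288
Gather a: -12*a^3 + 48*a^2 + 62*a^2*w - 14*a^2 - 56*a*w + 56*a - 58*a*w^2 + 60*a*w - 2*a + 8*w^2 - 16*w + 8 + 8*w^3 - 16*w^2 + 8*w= -12*a^3 + a^2*(62*w + 34) + a*(-58*w^2 + 4*w + 54) + 8*w^3 - 8*w^2 - 8*w + 8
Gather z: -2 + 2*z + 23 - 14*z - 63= -12*z - 42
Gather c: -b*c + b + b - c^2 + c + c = 2*b - c^2 + c*(2 - b)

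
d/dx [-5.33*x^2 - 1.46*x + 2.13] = -10.66*x - 1.46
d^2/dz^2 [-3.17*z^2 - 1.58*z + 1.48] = -6.34000000000000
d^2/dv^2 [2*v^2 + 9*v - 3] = 4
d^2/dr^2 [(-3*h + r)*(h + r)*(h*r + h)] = 2*h*(-2*h + 3*r + 1)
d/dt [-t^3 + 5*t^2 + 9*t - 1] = -3*t^2 + 10*t + 9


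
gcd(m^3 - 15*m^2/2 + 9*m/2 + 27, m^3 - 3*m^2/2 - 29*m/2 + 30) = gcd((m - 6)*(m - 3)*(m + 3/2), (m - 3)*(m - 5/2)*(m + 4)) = m - 3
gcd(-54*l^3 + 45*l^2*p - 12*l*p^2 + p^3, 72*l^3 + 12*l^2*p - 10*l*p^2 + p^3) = -6*l + p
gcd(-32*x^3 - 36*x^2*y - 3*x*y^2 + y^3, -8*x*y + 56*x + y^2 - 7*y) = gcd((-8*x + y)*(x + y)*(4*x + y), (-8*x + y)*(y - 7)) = 8*x - y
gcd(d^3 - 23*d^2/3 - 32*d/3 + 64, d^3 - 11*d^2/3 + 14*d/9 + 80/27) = d - 8/3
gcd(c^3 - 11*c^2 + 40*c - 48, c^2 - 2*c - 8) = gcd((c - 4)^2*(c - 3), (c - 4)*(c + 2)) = c - 4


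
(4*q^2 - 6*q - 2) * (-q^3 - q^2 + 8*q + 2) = -4*q^5 + 2*q^4 + 40*q^3 - 38*q^2 - 28*q - 4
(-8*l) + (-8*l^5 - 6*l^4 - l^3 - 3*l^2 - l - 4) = -8*l^5 - 6*l^4 - l^3 - 3*l^2 - 9*l - 4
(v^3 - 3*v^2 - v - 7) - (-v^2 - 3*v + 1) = v^3 - 2*v^2 + 2*v - 8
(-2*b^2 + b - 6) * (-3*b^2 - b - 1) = 6*b^4 - b^3 + 19*b^2 + 5*b + 6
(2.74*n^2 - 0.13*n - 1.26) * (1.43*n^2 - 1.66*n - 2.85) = 3.9182*n^4 - 4.7343*n^3 - 9.395*n^2 + 2.4621*n + 3.591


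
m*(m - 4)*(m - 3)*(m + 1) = m^4 - 6*m^3 + 5*m^2 + 12*m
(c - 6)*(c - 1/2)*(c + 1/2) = c^3 - 6*c^2 - c/4 + 3/2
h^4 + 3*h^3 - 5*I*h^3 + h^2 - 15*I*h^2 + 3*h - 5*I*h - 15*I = (h + 3)*(h - 5*I)*(-I*h + 1)*(I*h + 1)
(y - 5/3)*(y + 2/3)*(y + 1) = y^3 - 19*y/9 - 10/9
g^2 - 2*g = g*(g - 2)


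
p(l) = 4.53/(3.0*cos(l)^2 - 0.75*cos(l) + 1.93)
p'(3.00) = -0.14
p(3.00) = 0.81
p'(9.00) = -0.45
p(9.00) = 0.89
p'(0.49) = 0.75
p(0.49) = 1.26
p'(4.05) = 1.28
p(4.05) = 1.28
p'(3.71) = 0.64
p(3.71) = 0.97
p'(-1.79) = 1.82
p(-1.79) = 2.03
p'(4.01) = 1.19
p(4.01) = 1.24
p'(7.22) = 1.59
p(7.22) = 1.78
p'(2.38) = -0.97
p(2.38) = 1.12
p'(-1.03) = -1.66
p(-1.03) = 1.94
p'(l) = 4.53*(6.0*sin(l)*cos(l) - 0.75*sin(l))/(3.0*cos(l)^2 - 0.75*cos(l) + 1.93)^2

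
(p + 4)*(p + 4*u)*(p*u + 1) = p^3*u + 4*p^2*u^2 + 4*p^2*u + p^2 + 16*p*u^2 + 4*p*u + 4*p + 16*u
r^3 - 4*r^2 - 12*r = r*(r - 6)*(r + 2)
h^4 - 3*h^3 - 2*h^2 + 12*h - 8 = (h - 2)^2*(h - 1)*(h + 2)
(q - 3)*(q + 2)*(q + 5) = q^3 + 4*q^2 - 11*q - 30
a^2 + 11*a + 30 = (a + 5)*(a + 6)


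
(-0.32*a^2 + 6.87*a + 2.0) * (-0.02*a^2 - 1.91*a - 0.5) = 0.0064*a^4 + 0.4738*a^3 - 13.0017*a^2 - 7.255*a - 1.0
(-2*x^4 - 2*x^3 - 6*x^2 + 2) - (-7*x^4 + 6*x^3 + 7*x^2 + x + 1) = 5*x^4 - 8*x^3 - 13*x^2 - x + 1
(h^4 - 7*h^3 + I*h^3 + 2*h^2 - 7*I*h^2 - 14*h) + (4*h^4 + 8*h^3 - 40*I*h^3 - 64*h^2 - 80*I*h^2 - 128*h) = 5*h^4 + h^3 - 39*I*h^3 - 62*h^2 - 87*I*h^2 - 142*h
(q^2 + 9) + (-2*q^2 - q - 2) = -q^2 - q + 7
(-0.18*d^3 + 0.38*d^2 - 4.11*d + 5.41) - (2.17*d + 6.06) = -0.18*d^3 + 0.38*d^2 - 6.28*d - 0.649999999999999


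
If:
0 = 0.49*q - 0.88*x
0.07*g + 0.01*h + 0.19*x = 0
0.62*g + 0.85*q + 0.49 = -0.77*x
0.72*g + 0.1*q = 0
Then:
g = 0.06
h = 3.95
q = -0.41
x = -0.23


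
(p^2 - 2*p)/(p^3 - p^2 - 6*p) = (2 - p)/(-p^2 + p + 6)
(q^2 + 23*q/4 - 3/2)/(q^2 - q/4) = (q + 6)/q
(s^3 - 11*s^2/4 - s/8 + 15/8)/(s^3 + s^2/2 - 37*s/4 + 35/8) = (4*s^2 - s - 3)/(4*s^2 + 12*s - 7)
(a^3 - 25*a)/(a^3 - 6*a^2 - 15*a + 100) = a*(a + 5)/(a^2 - a - 20)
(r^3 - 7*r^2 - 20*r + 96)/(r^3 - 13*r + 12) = (r - 8)/(r - 1)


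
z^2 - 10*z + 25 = (z - 5)^2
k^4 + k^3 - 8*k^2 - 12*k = k*(k - 3)*(k + 2)^2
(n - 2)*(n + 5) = n^2 + 3*n - 10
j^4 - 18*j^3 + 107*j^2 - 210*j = j*(j - 7)*(j - 6)*(j - 5)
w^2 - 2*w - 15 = (w - 5)*(w + 3)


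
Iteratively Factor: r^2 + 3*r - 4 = (r - 1)*(r + 4)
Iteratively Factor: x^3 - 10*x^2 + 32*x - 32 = (x - 4)*(x^2 - 6*x + 8) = (x - 4)*(x - 2)*(x - 4)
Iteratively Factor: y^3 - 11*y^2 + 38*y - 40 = (y - 2)*(y^2 - 9*y + 20) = (y - 4)*(y - 2)*(y - 5)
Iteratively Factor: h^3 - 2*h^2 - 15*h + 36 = (h - 3)*(h^2 + h - 12) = (h - 3)*(h + 4)*(h - 3)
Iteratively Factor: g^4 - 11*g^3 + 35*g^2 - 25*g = (g - 5)*(g^3 - 6*g^2 + 5*g) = g*(g - 5)*(g^2 - 6*g + 5) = g*(g - 5)*(g - 1)*(g - 5)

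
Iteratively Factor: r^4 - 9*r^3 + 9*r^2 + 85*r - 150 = (r + 3)*(r^3 - 12*r^2 + 45*r - 50) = (r - 2)*(r + 3)*(r^2 - 10*r + 25) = (r - 5)*(r - 2)*(r + 3)*(r - 5)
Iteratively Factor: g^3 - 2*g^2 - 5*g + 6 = (g - 3)*(g^2 + g - 2) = (g - 3)*(g + 2)*(g - 1)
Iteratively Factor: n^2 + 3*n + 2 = (n + 2)*(n + 1)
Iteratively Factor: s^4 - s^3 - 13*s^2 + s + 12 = (s - 1)*(s^3 - 13*s - 12) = (s - 1)*(s + 1)*(s^2 - s - 12) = (s - 1)*(s + 1)*(s + 3)*(s - 4)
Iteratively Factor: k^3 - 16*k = (k - 4)*(k^2 + 4*k) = (k - 4)*(k + 4)*(k)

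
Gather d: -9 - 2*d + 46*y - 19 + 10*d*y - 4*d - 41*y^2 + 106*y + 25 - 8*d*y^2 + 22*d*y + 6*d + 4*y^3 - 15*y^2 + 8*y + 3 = d*(-8*y^2 + 32*y) + 4*y^3 - 56*y^2 + 160*y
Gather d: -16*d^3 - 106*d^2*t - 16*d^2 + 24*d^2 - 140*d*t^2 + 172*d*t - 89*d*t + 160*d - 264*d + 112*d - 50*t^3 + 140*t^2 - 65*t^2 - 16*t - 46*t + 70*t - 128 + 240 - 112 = -16*d^3 + d^2*(8 - 106*t) + d*(-140*t^2 + 83*t + 8) - 50*t^3 + 75*t^2 + 8*t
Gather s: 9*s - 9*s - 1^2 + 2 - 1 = 0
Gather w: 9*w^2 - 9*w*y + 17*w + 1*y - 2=9*w^2 + w*(17 - 9*y) + y - 2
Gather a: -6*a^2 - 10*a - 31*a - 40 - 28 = -6*a^2 - 41*a - 68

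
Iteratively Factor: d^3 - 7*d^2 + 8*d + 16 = (d - 4)*(d^2 - 3*d - 4) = (d - 4)^2*(d + 1)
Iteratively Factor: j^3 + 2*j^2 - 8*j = (j + 4)*(j^2 - 2*j) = j*(j + 4)*(j - 2)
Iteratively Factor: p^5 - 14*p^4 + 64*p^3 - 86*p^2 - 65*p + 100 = (p + 1)*(p^4 - 15*p^3 + 79*p^2 - 165*p + 100) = (p - 1)*(p + 1)*(p^3 - 14*p^2 + 65*p - 100) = (p - 5)*(p - 1)*(p + 1)*(p^2 - 9*p + 20) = (p - 5)*(p - 4)*(p - 1)*(p + 1)*(p - 5)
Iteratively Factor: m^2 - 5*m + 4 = (m - 1)*(m - 4)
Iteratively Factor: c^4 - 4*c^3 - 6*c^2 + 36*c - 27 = (c + 3)*(c^3 - 7*c^2 + 15*c - 9) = (c - 3)*(c + 3)*(c^2 - 4*c + 3) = (c - 3)^2*(c + 3)*(c - 1)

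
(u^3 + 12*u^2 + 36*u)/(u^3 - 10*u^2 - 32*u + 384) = u*(u + 6)/(u^2 - 16*u + 64)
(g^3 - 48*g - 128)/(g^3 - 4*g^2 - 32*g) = (g + 4)/g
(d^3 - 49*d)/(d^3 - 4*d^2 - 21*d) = (d + 7)/(d + 3)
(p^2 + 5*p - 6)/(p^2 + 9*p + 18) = (p - 1)/(p + 3)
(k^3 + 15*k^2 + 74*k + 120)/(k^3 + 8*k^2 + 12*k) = (k^2 + 9*k + 20)/(k*(k + 2))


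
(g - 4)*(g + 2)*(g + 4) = g^3 + 2*g^2 - 16*g - 32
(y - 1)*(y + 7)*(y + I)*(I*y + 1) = I*y^4 + 6*I*y^3 - 6*I*y^2 + 6*I*y - 7*I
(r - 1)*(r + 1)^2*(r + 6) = r^4 + 7*r^3 + 5*r^2 - 7*r - 6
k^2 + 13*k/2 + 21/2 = (k + 3)*(k + 7/2)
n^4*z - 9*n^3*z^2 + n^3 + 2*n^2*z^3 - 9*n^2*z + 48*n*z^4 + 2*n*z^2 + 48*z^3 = (n - 8*z)*(n - 3*z)*(n + 2*z)*(n*z + 1)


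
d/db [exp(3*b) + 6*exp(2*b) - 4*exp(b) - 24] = (3*exp(2*b) + 12*exp(b) - 4)*exp(b)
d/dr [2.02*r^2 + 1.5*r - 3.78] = 4.04*r + 1.5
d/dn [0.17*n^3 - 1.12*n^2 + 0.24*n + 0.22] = 0.51*n^2 - 2.24*n + 0.24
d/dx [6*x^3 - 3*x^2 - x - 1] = 18*x^2 - 6*x - 1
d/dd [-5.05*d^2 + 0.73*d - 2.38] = 0.73 - 10.1*d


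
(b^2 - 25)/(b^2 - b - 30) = (b - 5)/(b - 6)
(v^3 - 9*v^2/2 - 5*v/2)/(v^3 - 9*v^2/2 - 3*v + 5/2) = v*(2*v + 1)/(2*v^2 + v - 1)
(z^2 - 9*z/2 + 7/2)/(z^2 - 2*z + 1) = (z - 7/2)/(z - 1)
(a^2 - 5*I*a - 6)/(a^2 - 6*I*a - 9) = (a - 2*I)/(a - 3*I)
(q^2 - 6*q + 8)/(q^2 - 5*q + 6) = (q - 4)/(q - 3)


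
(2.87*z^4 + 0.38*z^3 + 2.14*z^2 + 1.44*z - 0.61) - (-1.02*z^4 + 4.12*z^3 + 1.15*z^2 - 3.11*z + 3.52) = 3.89*z^4 - 3.74*z^3 + 0.99*z^2 + 4.55*z - 4.13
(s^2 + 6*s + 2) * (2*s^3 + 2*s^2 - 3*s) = 2*s^5 + 14*s^4 + 13*s^3 - 14*s^2 - 6*s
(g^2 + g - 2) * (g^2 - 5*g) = g^4 - 4*g^3 - 7*g^2 + 10*g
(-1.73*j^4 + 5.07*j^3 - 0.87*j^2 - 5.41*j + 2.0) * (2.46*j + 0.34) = -4.2558*j^5 + 11.884*j^4 - 0.4164*j^3 - 13.6044*j^2 + 3.0806*j + 0.68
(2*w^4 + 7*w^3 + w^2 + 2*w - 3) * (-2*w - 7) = -4*w^5 - 28*w^4 - 51*w^3 - 11*w^2 - 8*w + 21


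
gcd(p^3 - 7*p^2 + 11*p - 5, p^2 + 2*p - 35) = p - 5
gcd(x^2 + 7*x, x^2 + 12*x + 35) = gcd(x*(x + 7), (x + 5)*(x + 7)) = x + 7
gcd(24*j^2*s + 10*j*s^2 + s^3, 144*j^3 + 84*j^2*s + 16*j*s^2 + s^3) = 24*j^2 + 10*j*s + s^2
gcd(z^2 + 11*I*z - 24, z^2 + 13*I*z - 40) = z + 8*I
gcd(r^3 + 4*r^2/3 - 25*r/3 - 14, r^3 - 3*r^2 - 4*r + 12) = r^2 - r - 6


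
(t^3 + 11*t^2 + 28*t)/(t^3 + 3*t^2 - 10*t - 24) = t*(t + 7)/(t^2 - t - 6)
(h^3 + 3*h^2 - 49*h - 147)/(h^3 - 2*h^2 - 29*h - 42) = (h + 7)/(h + 2)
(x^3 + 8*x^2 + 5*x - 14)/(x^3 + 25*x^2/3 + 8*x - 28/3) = 3*(x - 1)/(3*x - 2)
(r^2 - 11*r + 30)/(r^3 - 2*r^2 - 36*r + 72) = (r - 5)/(r^2 + 4*r - 12)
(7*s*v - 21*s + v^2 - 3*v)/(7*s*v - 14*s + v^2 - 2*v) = (v - 3)/(v - 2)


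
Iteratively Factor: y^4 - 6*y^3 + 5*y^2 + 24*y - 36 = (y - 3)*(y^3 - 3*y^2 - 4*y + 12) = (y - 3)^2*(y^2 - 4) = (y - 3)^2*(y + 2)*(y - 2)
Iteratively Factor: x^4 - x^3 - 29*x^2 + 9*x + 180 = (x - 3)*(x^3 + 2*x^2 - 23*x - 60) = (x - 5)*(x - 3)*(x^2 + 7*x + 12) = (x - 5)*(x - 3)*(x + 4)*(x + 3)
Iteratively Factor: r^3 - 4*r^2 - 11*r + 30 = (r - 5)*(r^2 + r - 6) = (r - 5)*(r + 3)*(r - 2)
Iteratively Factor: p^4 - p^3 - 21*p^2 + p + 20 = (p + 1)*(p^3 - 2*p^2 - 19*p + 20) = (p + 1)*(p + 4)*(p^2 - 6*p + 5) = (p - 5)*(p + 1)*(p + 4)*(p - 1)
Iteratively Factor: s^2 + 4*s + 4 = (s + 2)*(s + 2)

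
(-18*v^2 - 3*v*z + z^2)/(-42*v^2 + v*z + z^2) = (3*v + z)/(7*v + z)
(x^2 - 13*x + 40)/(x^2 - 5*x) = (x - 8)/x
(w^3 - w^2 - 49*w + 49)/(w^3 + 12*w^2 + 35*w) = (w^2 - 8*w + 7)/(w*(w + 5))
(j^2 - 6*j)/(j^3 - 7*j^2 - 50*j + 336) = j/(j^2 - j - 56)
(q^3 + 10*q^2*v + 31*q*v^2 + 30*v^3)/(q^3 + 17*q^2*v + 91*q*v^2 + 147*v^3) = (q^2 + 7*q*v + 10*v^2)/(q^2 + 14*q*v + 49*v^2)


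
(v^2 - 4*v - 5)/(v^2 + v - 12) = (v^2 - 4*v - 5)/(v^2 + v - 12)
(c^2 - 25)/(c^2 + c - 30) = (c + 5)/(c + 6)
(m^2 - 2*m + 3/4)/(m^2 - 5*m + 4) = (m^2 - 2*m + 3/4)/(m^2 - 5*m + 4)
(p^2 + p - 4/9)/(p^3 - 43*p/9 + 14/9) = (3*p + 4)/(3*p^2 + p - 14)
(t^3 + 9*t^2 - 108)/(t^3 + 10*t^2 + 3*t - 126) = (t + 6)/(t + 7)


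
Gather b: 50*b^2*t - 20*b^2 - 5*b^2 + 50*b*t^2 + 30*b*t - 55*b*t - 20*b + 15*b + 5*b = b^2*(50*t - 25) + b*(50*t^2 - 25*t)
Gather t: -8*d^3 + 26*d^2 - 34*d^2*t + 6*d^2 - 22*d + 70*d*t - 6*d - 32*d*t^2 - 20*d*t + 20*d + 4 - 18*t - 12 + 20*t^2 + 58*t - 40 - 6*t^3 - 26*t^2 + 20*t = -8*d^3 + 32*d^2 - 8*d - 6*t^3 + t^2*(-32*d - 6) + t*(-34*d^2 + 50*d + 60) - 48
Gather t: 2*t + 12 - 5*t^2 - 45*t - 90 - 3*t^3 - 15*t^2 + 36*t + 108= -3*t^3 - 20*t^2 - 7*t + 30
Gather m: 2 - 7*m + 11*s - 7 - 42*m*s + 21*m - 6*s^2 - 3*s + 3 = m*(14 - 42*s) - 6*s^2 + 8*s - 2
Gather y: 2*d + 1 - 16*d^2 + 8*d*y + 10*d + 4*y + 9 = -16*d^2 + 12*d + y*(8*d + 4) + 10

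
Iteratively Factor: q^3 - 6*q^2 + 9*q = (q - 3)*(q^2 - 3*q) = (q - 3)^2*(q)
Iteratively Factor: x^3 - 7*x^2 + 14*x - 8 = (x - 4)*(x^2 - 3*x + 2) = (x - 4)*(x - 2)*(x - 1)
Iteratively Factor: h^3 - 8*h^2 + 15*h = (h)*(h^2 - 8*h + 15) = h*(h - 5)*(h - 3)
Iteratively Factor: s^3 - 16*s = (s - 4)*(s^2 + 4*s) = (s - 4)*(s + 4)*(s)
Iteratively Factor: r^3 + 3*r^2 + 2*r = (r + 1)*(r^2 + 2*r) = (r + 1)*(r + 2)*(r)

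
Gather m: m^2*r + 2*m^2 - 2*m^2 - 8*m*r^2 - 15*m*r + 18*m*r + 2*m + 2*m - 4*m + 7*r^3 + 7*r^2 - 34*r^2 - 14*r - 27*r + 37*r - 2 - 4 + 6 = m^2*r + m*(-8*r^2 + 3*r) + 7*r^3 - 27*r^2 - 4*r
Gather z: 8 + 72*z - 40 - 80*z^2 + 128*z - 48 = -80*z^2 + 200*z - 80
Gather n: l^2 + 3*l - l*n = l^2 - l*n + 3*l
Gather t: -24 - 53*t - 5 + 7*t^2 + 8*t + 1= 7*t^2 - 45*t - 28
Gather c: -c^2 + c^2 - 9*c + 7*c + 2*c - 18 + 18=0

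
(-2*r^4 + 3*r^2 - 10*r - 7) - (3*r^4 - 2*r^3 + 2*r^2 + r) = -5*r^4 + 2*r^3 + r^2 - 11*r - 7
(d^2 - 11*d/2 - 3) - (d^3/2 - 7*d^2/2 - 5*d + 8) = -d^3/2 + 9*d^2/2 - d/2 - 11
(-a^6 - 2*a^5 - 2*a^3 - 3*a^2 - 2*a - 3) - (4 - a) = -a^6 - 2*a^5 - 2*a^3 - 3*a^2 - a - 7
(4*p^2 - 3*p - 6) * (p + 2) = 4*p^3 + 5*p^2 - 12*p - 12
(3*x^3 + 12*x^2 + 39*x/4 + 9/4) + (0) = 3*x^3 + 12*x^2 + 39*x/4 + 9/4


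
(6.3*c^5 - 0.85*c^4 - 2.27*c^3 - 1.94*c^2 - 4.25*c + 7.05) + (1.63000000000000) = 6.3*c^5 - 0.85*c^4 - 2.27*c^3 - 1.94*c^2 - 4.25*c + 8.68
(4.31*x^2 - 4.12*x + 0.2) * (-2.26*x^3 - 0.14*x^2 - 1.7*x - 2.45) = -9.7406*x^5 + 8.7078*x^4 - 7.2022*x^3 - 3.5835*x^2 + 9.754*x - 0.49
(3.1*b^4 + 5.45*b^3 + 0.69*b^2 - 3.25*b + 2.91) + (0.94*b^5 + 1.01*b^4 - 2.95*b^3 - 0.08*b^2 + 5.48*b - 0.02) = 0.94*b^5 + 4.11*b^4 + 2.5*b^3 + 0.61*b^2 + 2.23*b + 2.89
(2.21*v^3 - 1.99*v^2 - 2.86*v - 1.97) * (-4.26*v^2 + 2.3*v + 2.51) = -9.4146*v^5 + 13.5604*v^4 + 13.1537*v^3 - 3.1807*v^2 - 11.7096*v - 4.9447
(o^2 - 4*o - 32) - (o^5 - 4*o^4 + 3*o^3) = -o^5 + 4*o^4 - 3*o^3 + o^2 - 4*o - 32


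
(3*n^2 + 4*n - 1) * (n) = 3*n^3 + 4*n^2 - n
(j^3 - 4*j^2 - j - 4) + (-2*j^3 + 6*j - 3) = -j^3 - 4*j^2 + 5*j - 7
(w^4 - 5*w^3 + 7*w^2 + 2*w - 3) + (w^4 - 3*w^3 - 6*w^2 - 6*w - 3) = 2*w^4 - 8*w^3 + w^2 - 4*w - 6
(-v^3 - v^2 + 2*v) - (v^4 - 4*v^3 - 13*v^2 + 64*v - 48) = -v^4 + 3*v^3 + 12*v^2 - 62*v + 48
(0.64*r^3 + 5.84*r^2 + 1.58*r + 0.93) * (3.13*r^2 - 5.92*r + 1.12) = 2.0032*r^5 + 14.4904*r^4 - 28.9106*r^3 + 0.0981000000000005*r^2 - 3.736*r + 1.0416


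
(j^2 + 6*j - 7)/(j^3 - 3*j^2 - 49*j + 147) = (j - 1)/(j^2 - 10*j + 21)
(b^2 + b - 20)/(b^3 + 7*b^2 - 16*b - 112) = (b + 5)/(b^2 + 11*b + 28)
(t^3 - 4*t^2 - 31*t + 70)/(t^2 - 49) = (t^2 + 3*t - 10)/(t + 7)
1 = 1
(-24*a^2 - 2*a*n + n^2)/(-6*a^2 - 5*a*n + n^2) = (4*a + n)/(a + n)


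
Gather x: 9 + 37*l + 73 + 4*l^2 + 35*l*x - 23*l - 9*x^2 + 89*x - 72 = 4*l^2 + 14*l - 9*x^2 + x*(35*l + 89) + 10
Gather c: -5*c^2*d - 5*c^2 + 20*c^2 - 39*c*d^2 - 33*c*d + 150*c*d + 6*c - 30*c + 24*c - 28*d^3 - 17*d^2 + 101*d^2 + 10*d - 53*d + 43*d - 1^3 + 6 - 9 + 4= c^2*(15 - 5*d) + c*(-39*d^2 + 117*d) - 28*d^3 + 84*d^2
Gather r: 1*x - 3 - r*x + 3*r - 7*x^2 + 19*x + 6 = r*(3 - x) - 7*x^2 + 20*x + 3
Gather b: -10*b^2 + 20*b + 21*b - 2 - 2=-10*b^2 + 41*b - 4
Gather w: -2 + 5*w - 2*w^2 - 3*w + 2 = -2*w^2 + 2*w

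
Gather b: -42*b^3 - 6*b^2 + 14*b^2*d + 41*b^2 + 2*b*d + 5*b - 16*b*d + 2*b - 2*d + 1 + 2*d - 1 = -42*b^3 + b^2*(14*d + 35) + b*(7 - 14*d)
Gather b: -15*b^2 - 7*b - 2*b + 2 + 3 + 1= -15*b^2 - 9*b + 6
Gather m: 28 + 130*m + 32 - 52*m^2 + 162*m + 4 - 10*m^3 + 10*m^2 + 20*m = -10*m^3 - 42*m^2 + 312*m + 64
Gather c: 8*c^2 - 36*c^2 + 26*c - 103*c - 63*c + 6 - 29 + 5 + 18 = -28*c^2 - 140*c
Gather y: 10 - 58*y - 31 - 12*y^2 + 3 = -12*y^2 - 58*y - 18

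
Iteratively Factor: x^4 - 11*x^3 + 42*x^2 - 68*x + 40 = (x - 5)*(x^3 - 6*x^2 + 12*x - 8) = (x - 5)*(x - 2)*(x^2 - 4*x + 4) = (x - 5)*(x - 2)^2*(x - 2)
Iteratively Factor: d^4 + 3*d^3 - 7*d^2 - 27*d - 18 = (d - 3)*(d^3 + 6*d^2 + 11*d + 6) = (d - 3)*(d + 1)*(d^2 + 5*d + 6) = (d - 3)*(d + 1)*(d + 2)*(d + 3)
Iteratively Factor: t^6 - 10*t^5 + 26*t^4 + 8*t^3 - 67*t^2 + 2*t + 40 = (t - 5)*(t^5 - 5*t^4 + t^3 + 13*t^2 - 2*t - 8) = (t - 5)*(t - 2)*(t^4 - 3*t^3 - 5*t^2 + 3*t + 4) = (t - 5)*(t - 2)*(t + 1)*(t^3 - 4*t^2 - t + 4) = (t - 5)*(t - 2)*(t - 1)*(t + 1)*(t^2 - 3*t - 4) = (t - 5)*(t - 2)*(t - 1)*(t + 1)^2*(t - 4)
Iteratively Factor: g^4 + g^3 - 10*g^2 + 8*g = (g + 4)*(g^3 - 3*g^2 + 2*g) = (g - 1)*(g + 4)*(g^2 - 2*g) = (g - 2)*(g - 1)*(g + 4)*(g)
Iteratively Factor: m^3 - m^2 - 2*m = (m)*(m^2 - m - 2) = m*(m + 1)*(m - 2)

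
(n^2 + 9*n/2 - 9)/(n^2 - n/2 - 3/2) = (n + 6)/(n + 1)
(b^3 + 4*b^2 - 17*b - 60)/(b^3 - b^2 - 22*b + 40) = (b + 3)/(b - 2)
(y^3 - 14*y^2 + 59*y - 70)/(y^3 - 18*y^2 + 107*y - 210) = (y - 2)/(y - 6)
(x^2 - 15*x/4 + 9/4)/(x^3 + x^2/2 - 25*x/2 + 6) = (4*x - 3)/(2*(2*x^2 + 7*x - 4))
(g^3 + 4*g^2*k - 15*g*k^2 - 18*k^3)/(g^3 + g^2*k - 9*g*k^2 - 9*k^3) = (g + 6*k)/(g + 3*k)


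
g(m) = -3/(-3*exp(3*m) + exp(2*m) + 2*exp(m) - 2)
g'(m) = -3*(9*exp(3*m) - 2*exp(2*m) - 2*exp(m))/(-3*exp(3*m) + exp(2*m) + 2*exp(m) - 2)^2 = (-27*exp(2*m) + 6*exp(m) + 6)*exp(m)/(3*exp(3*m) - exp(2*m) - 2*exp(m) + 2)^2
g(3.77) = 0.00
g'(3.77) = -0.00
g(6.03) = 0.00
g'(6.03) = -0.00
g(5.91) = 0.00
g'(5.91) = -0.00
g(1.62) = 0.01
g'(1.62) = -0.03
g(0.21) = 0.82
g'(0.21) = -2.57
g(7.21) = 0.00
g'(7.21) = -0.00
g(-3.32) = 1.56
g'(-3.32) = 0.06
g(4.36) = 0.00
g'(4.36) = -0.00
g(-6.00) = 1.50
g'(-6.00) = 0.00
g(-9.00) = 1.50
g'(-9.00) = 0.00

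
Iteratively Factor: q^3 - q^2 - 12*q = (q)*(q^2 - q - 12) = q*(q - 4)*(q + 3)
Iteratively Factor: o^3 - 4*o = (o + 2)*(o^2 - 2*o) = o*(o + 2)*(o - 2)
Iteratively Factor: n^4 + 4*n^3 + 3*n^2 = (n + 1)*(n^3 + 3*n^2) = n*(n + 1)*(n^2 + 3*n) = n^2*(n + 1)*(n + 3)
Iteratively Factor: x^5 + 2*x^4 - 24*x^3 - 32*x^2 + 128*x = (x + 4)*(x^4 - 2*x^3 - 16*x^2 + 32*x) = x*(x + 4)*(x^3 - 2*x^2 - 16*x + 32) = x*(x - 2)*(x + 4)*(x^2 - 16) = x*(x - 4)*(x - 2)*(x + 4)*(x + 4)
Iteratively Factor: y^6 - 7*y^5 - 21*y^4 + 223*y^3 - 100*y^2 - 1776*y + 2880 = (y - 3)*(y^5 - 4*y^4 - 33*y^3 + 124*y^2 + 272*y - 960) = (y - 5)*(y - 3)*(y^4 + y^3 - 28*y^2 - 16*y + 192) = (y - 5)*(y - 4)*(y - 3)*(y^3 + 5*y^2 - 8*y - 48) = (y - 5)*(y - 4)*(y - 3)*(y + 4)*(y^2 + y - 12) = (y - 5)*(y - 4)*(y - 3)^2*(y + 4)*(y + 4)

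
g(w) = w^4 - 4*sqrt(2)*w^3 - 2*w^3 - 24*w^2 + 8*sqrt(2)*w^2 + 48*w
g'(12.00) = 3347.77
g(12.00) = 6254.13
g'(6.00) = -67.18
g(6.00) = -526.59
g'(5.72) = -100.09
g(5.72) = -503.00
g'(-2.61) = -113.37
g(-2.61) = -29.16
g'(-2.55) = -102.99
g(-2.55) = -35.65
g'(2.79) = -114.72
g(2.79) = -70.53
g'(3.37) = -145.29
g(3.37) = -146.39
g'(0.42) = 33.59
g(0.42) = 17.39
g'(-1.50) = 20.88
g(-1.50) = -69.64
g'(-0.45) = 54.40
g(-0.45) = -23.43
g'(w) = 4*w^3 - 12*sqrt(2)*w^2 - 6*w^2 - 48*w + 16*sqrt(2)*w + 48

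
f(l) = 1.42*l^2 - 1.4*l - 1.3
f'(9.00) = 24.16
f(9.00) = 101.12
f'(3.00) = 7.12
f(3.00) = 7.28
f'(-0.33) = -2.34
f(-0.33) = -0.68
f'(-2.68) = -9.01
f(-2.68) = 12.65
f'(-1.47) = -5.57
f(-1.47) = 3.83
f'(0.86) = 1.04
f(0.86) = -1.45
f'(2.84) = 6.67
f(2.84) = 6.18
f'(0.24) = -0.72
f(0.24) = -1.55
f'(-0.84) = -3.79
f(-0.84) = 0.88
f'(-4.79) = -15.00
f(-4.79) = 37.99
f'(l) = 2.84*l - 1.4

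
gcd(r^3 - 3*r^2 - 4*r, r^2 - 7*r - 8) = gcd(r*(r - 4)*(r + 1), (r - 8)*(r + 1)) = r + 1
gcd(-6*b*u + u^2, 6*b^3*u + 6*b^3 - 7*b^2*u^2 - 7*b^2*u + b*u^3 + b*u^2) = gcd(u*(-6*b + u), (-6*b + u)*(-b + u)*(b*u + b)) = -6*b + u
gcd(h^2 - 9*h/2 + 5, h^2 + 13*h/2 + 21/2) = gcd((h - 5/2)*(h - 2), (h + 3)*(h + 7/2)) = 1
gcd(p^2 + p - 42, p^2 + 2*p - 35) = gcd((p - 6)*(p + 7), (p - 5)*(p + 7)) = p + 7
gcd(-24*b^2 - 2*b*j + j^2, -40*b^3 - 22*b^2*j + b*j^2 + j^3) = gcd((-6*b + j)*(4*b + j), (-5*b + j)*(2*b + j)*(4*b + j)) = 4*b + j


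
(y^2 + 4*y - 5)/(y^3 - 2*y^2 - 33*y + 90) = (y^2 + 4*y - 5)/(y^3 - 2*y^2 - 33*y + 90)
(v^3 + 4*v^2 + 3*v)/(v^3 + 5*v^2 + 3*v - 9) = v*(v + 1)/(v^2 + 2*v - 3)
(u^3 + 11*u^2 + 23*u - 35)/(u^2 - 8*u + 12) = (u^3 + 11*u^2 + 23*u - 35)/(u^2 - 8*u + 12)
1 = 1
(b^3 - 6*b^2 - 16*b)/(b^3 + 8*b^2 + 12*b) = (b - 8)/(b + 6)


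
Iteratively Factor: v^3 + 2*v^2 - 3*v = (v + 3)*(v^2 - v) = (v - 1)*(v + 3)*(v)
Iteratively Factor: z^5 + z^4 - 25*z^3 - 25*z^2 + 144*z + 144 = (z + 3)*(z^4 - 2*z^3 - 19*z^2 + 32*z + 48) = (z - 4)*(z + 3)*(z^3 + 2*z^2 - 11*z - 12) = (z - 4)*(z - 3)*(z + 3)*(z^2 + 5*z + 4) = (z - 4)*(z - 3)*(z + 1)*(z + 3)*(z + 4)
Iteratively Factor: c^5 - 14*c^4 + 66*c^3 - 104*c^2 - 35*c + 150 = (c + 1)*(c^4 - 15*c^3 + 81*c^2 - 185*c + 150) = (c - 2)*(c + 1)*(c^3 - 13*c^2 + 55*c - 75) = (c - 5)*(c - 2)*(c + 1)*(c^2 - 8*c + 15) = (c - 5)*(c - 3)*(c - 2)*(c + 1)*(c - 5)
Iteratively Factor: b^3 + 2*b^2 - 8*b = (b + 4)*(b^2 - 2*b) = b*(b + 4)*(b - 2)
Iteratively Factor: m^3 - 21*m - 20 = (m + 1)*(m^2 - m - 20) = (m - 5)*(m + 1)*(m + 4)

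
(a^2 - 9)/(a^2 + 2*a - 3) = (a - 3)/(a - 1)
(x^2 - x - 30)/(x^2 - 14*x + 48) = (x + 5)/(x - 8)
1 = 1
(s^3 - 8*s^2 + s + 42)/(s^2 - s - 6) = s - 7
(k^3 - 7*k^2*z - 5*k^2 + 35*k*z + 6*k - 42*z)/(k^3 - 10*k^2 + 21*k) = (k^2 - 7*k*z - 2*k + 14*z)/(k*(k - 7))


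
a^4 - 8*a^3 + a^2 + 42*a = a*(a - 7)*(a - 3)*(a + 2)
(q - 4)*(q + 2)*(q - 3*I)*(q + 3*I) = q^4 - 2*q^3 + q^2 - 18*q - 72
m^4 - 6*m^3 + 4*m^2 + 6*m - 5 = (m - 5)*(m - 1)^2*(m + 1)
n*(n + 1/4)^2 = n^3 + n^2/2 + n/16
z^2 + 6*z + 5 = (z + 1)*(z + 5)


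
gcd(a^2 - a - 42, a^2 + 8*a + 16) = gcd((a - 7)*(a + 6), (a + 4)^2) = 1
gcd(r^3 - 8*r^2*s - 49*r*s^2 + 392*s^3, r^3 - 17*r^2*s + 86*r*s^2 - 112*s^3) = r^2 - 15*r*s + 56*s^2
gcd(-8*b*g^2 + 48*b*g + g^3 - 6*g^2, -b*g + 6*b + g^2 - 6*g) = g - 6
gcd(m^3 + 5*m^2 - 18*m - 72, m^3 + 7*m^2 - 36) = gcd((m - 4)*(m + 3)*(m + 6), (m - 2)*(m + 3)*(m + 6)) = m^2 + 9*m + 18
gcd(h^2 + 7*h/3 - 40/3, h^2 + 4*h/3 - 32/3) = h - 8/3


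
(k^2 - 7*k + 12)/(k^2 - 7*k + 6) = (k^2 - 7*k + 12)/(k^2 - 7*k + 6)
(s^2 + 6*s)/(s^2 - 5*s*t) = (s + 6)/(s - 5*t)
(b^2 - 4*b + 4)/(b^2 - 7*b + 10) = (b - 2)/(b - 5)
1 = 1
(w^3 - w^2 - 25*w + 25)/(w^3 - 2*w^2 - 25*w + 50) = (w - 1)/(w - 2)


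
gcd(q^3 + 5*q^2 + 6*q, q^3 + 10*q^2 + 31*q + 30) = q^2 + 5*q + 6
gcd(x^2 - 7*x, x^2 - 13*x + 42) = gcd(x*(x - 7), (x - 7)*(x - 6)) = x - 7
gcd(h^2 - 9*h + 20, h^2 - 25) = h - 5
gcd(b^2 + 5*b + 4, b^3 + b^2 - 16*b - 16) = b^2 + 5*b + 4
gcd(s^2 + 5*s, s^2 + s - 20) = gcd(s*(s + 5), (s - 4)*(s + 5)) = s + 5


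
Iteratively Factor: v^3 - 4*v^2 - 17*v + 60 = (v - 3)*(v^2 - v - 20) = (v - 5)*(v - 3)*(v + 4)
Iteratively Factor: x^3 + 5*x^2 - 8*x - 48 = (x + 4)*(x^2 + x - 12) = (x + 4)^2*(x - 3)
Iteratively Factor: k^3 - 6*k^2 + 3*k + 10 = (k + 1)*(k^2 - 7*k + 10) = (k - 2)*(k + 1)*(k - 5)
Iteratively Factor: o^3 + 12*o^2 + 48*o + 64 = (o + 4)*(o^2 + 8*o + 16) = (o + 4)^2*(o + 4)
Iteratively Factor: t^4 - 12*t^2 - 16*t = (t - 4)*(t^3 + 4*t^2 + 4*t) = (t - 4)*(t + 2)*(t^2 + 2*t) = t*(t - 4)*(t + 2)*(t + 2)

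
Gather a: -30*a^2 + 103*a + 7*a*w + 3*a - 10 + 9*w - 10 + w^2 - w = -30*a^2 + a*(7*w + 106) + w^2 + 8*w - 20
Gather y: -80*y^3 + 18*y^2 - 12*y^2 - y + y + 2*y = -80*y^3 + 6*y^2 + 2*y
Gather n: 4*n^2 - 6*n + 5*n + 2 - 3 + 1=4*n^2 - n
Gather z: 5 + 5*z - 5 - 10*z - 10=-5*z - 10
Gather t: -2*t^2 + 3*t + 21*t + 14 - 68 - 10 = -2*t^2 + 24*t - 64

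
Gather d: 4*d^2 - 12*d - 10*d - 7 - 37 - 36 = 4*d^2 - 22*d - 80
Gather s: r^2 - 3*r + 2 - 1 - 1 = r^2 - 3*r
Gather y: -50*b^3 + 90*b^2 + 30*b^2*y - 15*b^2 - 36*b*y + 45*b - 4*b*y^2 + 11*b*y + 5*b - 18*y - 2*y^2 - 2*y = -50*b^3 + 75*b^2 + 50*b + y^2*(-4*b - 2) + y*(30*b^2 - 25*b - 20)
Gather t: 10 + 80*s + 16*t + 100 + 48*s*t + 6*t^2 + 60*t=80*s + 6*t^2 + t*(48*s + 76) + 110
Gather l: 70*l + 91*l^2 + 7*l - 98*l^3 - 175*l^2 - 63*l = -98*l^3 - 84*l^2 + 14*l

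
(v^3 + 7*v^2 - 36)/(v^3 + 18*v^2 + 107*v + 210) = (v^2 + v - 6)/(v^2 + 12*v + 35)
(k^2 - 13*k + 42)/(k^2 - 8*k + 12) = (k - 7)/(k - 2)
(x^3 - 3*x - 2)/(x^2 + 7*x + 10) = (x^3 - 3*x - 2)/(x^2 + 7*x + 10)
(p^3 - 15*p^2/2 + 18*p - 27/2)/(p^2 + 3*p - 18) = (2*p^2 - 9*p + 9)/(2*(p + 6))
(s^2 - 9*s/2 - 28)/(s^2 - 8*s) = (s + 7/2)/s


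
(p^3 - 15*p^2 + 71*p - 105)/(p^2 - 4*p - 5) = (p^2 - 10*p + 21)/(p + 1)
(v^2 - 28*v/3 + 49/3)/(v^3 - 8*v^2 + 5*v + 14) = (v - 7/3)/(v^2 - v - 2)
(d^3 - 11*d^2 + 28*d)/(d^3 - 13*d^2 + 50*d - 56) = d/(d - 2)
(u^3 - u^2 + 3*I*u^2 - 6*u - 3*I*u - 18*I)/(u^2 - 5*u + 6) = (u^2 + u*(2 + 3*I) + 6*I)/(u - 2)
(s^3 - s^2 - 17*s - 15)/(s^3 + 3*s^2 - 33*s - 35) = (s + 3)/(s + 7)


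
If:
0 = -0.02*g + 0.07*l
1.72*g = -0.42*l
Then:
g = 0.00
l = 0.00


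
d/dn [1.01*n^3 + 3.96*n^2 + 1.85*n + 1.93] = 3.03*n^2 + 7.92*n + 1.85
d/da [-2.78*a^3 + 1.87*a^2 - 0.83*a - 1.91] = -8.34*a^2 + 3.74*a - 0.83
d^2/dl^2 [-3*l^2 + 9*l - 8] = -6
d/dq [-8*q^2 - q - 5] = -16*q - 1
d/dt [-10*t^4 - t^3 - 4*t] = -40*t^3 - 3*t^2 - 4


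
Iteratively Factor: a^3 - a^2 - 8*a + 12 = (a - 2)*(a^2 + a - 6) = (a - 2)^2*(a + 3)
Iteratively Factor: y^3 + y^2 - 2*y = (y + 2)*(y^2 - y) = y*(y + 2)*(y - 1)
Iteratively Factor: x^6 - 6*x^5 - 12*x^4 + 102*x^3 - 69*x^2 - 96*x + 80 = (x - 1)*(x^5 - 5*x^4 - 17*x^3 + 85*x^2 + 16*x - 80) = (x - 5)*(x - 1)*(x^4 - 17*x^2 + 16) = (x - 5)*(x - 4)*(x - 1)*(x^3 + 4*x^2 - x - 4) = (x - 5)*(x - 4)*(x - 1)*(x + 1)*(x^2 + 3*x - 4) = (x - 5)*(x - 4)*(x - 1)^2*(x + 1)*(x + 4)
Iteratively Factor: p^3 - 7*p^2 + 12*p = (p - 3)*(p^2 - 4*p) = p*(p - 3)*(p - 4)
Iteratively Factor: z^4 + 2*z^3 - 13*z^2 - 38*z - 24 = (z - 4)*(z^3 + 6*z^2 + 11*z + 6) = (z - 4)*(z + 1)*(z^2 + 5*z + 6) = (z - 4)*(z + 1)*(z + 3)*(z + 2)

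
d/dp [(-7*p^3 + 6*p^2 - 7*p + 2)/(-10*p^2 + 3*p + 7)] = (70*p^4 - 42*p^3 - 199*p^2 + 124*p - 55)/(100*p^4 - 60*p^3 - 131*p^2 + 42*p + 49)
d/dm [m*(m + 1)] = 2*m + 1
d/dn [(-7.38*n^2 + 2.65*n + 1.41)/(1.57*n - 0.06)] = (-11.5866*n^2 + 0.8856*n - 2.3727)/(2.4649*n^2 - 0.1884*n + 0.0036)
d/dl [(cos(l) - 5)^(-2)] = 2*sin(l)/(cos(l) - 5)^3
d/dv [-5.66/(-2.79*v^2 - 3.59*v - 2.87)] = (-31.5828*v - 20.3194)/(2.79*v^2 + 3.59*v + 2.87)^2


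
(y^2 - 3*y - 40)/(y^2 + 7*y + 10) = (y - 8)/(y + 2)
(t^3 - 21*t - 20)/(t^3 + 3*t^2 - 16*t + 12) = (t^3 - 21*t - 20)/(t^3 + 3*t^2 - 16*t + 12)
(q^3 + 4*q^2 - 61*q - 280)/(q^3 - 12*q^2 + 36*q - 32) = (q^2 + 12*q + 35)/(q^2 - 4*q + 4)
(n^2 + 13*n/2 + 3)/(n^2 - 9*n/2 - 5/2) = (n + 6)/(n - 5)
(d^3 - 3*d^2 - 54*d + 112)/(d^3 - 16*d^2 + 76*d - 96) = (d + 7)/(d - 6)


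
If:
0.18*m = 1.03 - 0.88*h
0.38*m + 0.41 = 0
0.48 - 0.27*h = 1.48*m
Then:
No Solution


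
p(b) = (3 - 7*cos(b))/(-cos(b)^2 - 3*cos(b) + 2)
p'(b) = (3 - 7*cos(b))*(-2*sin(b)*cos(b) - 3*sin(b))/(-cos(b)^2 - 3*cos(b) + 2)^2 + 7*sin(b)/(-cos(b)^2 - 3*cos(b) + 2) = (7*cos(b)^2 - 6*cos(b) + 5)*sin(b)/(cos(b)^2 + 3*cos(b) - 2)^2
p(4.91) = 1.18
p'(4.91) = -2.13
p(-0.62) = 2.44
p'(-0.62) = -2.27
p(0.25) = 2.05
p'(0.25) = 0.42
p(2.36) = 2.20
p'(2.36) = 0.69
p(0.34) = 2.10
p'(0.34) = 0.63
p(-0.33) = 2.09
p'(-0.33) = -0.60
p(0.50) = 2.24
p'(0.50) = 1.25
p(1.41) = 1.26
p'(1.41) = 1.87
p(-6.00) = 2.06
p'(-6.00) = 0.49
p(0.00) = 2.00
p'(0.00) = 0.00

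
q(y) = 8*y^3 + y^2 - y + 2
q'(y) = 24*y^2 + 2*y - 1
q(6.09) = 1839.93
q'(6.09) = 901.29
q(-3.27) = -263.76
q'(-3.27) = 249.09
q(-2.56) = -123.10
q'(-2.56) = 151.17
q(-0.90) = -2.12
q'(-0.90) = 16.64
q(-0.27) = 2.19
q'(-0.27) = 0.21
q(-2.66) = -138.83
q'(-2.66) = 163.49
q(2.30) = 102.33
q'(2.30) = 130.56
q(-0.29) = 2.18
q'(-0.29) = 0.44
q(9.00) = 5906.00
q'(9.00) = 1961.00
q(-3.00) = -202.00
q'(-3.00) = 209.00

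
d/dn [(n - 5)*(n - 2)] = 2*n - 7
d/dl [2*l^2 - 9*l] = 4*l - 9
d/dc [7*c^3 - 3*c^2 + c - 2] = 21*c^2 - 6*c + 1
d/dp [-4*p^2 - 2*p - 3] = -8*p - 2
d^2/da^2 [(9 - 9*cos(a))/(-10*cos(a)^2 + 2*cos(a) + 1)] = 9*(225*(1 - cos(2*a))^2*cos(a) - 95*(1 - cos(2*a))^2 - 287*cos(a) - 103*cos(2*a) + 180*cos(3*a) - 50*cos(5*a) + 309)/(2*cos(a) - 5*cos(2*a) - 4)^3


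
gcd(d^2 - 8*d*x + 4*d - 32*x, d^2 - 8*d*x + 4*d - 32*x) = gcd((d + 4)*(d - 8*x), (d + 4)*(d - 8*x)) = -d^2 + 8*d*x - 4*d + 32*x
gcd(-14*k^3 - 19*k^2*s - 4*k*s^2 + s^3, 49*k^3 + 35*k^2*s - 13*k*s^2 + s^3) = -7*k^2 - 6*k*s + s^2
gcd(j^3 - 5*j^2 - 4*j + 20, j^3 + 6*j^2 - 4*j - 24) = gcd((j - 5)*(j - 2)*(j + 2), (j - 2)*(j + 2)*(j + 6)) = j^2 - 4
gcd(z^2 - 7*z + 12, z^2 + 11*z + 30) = 1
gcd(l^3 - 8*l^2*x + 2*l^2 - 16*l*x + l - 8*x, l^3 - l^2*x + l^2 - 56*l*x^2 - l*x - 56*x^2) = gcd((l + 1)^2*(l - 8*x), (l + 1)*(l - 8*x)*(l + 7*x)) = -l^2 + 8*l*x - l + 8*x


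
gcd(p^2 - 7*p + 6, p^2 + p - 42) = p - 6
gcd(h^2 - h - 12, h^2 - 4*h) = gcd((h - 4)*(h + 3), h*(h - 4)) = h - 4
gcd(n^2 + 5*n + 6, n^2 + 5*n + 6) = n^2 + 5*n + 6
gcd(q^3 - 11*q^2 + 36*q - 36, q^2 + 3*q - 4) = 1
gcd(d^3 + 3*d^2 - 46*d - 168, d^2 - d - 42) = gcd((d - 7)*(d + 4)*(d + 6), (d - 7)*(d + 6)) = d^2 - d - 42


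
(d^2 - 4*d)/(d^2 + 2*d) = (d - 4)/(d + 2)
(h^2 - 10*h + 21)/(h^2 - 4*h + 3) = (h - 7)/(h - 1)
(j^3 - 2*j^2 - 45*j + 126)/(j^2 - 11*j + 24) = (j^2 + j - 42)/(j - 8)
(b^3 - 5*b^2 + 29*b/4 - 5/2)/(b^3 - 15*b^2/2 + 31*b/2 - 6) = (b^2 - 9*b/2 + 5)/(b^2 - 7*b + 12)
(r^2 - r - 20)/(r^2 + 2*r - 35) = (r + 4)/(r + 7)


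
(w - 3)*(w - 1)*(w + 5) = w^3 + w^2 - 17*w + 15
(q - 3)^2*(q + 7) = q^3 + q^2 - 33*q + 63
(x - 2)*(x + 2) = x^2 - 4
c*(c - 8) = c^2 - 8*c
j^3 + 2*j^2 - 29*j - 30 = (j - 5)*(j + 1)*(j + 6)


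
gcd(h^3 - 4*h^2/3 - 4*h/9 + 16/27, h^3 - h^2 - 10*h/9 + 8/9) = h^2 - 2*h + 8/9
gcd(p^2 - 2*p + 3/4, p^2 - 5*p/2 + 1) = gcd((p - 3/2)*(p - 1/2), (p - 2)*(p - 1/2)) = p - 1/2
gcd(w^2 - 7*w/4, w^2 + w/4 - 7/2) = w - 7/4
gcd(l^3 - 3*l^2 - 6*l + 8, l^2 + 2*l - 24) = l - 4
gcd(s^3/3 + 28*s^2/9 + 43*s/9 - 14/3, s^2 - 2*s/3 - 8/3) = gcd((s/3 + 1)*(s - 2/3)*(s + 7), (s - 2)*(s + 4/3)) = 1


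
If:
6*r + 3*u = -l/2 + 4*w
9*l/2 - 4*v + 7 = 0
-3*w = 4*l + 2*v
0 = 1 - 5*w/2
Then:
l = -94/125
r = 247/750 - u/2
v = 113/125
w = 2/5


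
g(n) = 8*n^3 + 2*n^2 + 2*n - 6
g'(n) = 24*n^2 + 4*n + 2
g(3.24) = 293.57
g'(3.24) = 266.90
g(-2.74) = -161.03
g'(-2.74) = 171.22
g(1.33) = 19.02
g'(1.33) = 49.77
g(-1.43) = -28.16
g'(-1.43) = 45.36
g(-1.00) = -14.00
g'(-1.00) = 22.00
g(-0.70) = -9.16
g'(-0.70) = 10.96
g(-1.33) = -23.94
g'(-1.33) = 39.13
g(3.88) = 499.16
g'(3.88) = 378.83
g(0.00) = -6.00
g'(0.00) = 2.00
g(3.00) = 234.00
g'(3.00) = 230.00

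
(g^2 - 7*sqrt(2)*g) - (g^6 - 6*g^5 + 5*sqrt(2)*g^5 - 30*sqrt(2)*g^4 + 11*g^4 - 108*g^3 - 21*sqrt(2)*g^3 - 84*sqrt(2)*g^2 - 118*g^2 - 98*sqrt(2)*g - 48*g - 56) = -g^6 - 5*sqrt(2)*g^5 + 6*g^5 - 11*g^4 + 30*sqrt(2)*g^4 + 21*sqrt(2)*g^3 + 108*g^3 + 84*sqrt(2)*g^2 + 119*g^2 + 48*g + 91*sqrt(2)*g + 56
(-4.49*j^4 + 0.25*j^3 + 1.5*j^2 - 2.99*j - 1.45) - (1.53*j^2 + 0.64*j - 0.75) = -4.49*j^4 + 0.25*j^3 - 0.03*j^2 - 3.63*j - 0.7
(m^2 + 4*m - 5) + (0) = m^2 + 4*m - 5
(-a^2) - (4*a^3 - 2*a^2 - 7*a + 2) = -4*a^3 + a^2 + 7*a - 2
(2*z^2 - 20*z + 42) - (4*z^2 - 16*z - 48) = -2*z^2 - 4*z + 90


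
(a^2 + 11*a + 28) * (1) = a^2 + 11*a + 28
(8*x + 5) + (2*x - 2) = 10*x + 3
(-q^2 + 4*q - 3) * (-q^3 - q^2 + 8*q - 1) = q^5 - 3*q^4 - 9*q^3 + 36*q^2 - 28*q + 3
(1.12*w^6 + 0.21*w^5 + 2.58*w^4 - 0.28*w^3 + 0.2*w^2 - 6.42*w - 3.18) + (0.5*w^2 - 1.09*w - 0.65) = 1.12*w^6 + 0.21*w^5 + 2.58*w^4 - 0.28*w^3 + 0.7*w^2 - 7.51*w - 3.83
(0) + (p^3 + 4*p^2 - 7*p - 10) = p^3 + 4*p^2 - 7*p - 10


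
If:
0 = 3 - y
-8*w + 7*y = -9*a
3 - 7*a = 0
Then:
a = 3/7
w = 87/28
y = 3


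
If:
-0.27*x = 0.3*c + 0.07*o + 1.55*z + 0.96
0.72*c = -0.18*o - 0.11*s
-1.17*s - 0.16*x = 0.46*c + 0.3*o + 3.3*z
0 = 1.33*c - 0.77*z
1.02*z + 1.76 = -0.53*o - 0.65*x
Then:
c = -0.11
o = -0.13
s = 0.93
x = -2.31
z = -0.19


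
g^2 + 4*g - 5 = (g - 1)*(g + 5)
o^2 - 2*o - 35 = (o - 7)*(o + 5)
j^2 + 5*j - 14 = (j - 2)*(j + 7)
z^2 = z^2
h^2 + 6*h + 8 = (h + 2)*(h + 4)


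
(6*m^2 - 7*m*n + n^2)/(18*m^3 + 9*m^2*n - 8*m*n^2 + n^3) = (m - n)/(3*m^2 + 2*m*n - n^2)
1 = 1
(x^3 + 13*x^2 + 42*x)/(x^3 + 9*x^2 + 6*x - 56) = x*(x + 6)/(x^2 + 2*x - 8)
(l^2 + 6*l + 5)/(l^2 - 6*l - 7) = (l + 5)/(l - 7)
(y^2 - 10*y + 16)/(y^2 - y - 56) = (y - 2)/(y + 7)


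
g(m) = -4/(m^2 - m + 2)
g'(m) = -4*(1 - 2*m)/(m^2 - m + 2)^2 = 4*(2*m - 1)/(m^2 - m + 2)^2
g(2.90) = -0.53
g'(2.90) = 0.34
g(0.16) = -2.14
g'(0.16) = -0.78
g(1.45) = -1.51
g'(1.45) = 1.08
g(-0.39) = -1.57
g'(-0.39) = -1.10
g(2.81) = -0.56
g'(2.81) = 0.37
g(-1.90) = -0.53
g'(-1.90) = -0.34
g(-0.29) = -1.68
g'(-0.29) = -1.12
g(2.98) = -0.51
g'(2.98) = 0.32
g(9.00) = -0.05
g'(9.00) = 0.01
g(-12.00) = -0.03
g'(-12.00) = 0.00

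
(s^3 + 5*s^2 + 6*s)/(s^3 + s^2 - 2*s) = (s + 3)/(s - 1)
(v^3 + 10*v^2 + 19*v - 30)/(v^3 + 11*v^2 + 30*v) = (v - 1)/v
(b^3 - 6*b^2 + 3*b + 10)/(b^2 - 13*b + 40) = (b^2 - b - 2)/(b - 8)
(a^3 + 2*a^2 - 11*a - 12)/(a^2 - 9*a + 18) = (a^2 + 5*a + 4)/(a - 6)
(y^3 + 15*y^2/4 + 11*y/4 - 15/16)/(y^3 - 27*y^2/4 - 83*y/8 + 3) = (y + 5/2)/(y - 8)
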